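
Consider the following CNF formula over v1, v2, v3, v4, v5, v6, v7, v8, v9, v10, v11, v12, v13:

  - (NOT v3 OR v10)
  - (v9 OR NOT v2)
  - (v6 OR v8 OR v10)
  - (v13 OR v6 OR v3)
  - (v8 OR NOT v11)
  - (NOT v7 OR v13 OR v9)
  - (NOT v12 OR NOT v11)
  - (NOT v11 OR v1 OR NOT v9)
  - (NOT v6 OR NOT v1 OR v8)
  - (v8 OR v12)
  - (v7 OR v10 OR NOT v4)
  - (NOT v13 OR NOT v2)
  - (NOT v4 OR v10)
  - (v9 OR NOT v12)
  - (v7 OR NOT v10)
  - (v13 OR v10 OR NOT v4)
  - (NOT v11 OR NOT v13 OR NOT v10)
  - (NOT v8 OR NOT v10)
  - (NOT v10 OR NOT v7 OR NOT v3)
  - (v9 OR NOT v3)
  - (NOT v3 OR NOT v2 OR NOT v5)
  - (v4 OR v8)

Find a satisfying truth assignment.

v1=F, v2=F, v3=F, v4=F, v5=T, v6=T, v7=F, v8=T, v9=T, v10=F, v11=F, v12=T, v13=F

Check each clause:
  1. (v10 OR NOT v3) — NOT v3 is true.
  2. (v9 OR NOT v2) — v9 is true.
  3. (v6 OR v10 OR v8) — v8 is true.
  4. (v6 OR v3 OR v13) — v6 is true.
  5. (NOT v11 OR v8) — v8 is true.
  6. (NOT v7 OR v9 OR v13) — v9 is true.
  7. (NOT v11 OR NOT v12) — NOT v11 is true.
  8. (NOT v11 OR v1 OR NOT v9) — NOT v11 is true.
  9. (v8 OR NOT v1 OR NOT v6) — v8 is true.
  10. (v12 OR v8) — v8 is true.
  11. (v10 OR v7 OR NOT v4) — NOT v4 is true.
  12. (NOT v13 OR NOT v2) — NOT v13 is true.
  13. (NOT v4 OR v10) — NOT v4 is true.
  14. (v9 OR NOT v12) — v9 is true.
  15. (NOT v10 OR v7) — NOT v10 is true.
  16. (NOT v4 OR v10 OR v13) — NOT v4 is true.
  17. (NOT v11 OR NOT v10 OR NOT v13) — NOT v13 is true.
  18. (NOT v8 OR NOT v10) — NOT v10 is true.
  19. (NOT v3 OR NOT v10 OR NOT v7) — NOT v7 is true.
  20. (v9 OR NOT v3) — v9 is true.
  21. (NOT v2 OR NOT v3 OR NOT v5) — NOT v3 is true.
  22. (v8 OR v4) — v8 is true.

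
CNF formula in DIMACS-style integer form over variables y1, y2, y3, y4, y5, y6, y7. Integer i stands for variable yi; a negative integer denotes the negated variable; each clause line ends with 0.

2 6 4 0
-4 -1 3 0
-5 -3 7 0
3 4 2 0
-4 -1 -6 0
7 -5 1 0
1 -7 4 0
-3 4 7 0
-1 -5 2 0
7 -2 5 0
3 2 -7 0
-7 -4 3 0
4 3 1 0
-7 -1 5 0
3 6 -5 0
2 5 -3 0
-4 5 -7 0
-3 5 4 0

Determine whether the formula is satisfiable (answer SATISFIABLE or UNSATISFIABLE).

Try y1 = False.
Try y2 = False.
Try y3 = False.
  then y4 is forced to True.
  then y7 is forced to False.
  then y5 is forced to False.
y6 is now unconstrained; take y6 = False.
So y1=F, y2=F, y3=F, y4=T, y5=F, y6=F, y7=F is a satisfying assignment.

SATISFIABLE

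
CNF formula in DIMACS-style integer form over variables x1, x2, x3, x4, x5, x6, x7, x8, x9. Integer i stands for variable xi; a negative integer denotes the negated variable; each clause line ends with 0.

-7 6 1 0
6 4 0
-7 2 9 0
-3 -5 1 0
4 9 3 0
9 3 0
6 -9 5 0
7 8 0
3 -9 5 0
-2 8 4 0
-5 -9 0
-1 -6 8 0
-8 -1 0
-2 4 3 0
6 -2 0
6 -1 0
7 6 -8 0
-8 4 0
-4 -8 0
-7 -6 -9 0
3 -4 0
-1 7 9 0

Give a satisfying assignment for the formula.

x1=0  x2=1  x3=1  x4=1  x5=0  x6=1  x7=1  x8=0  x9=0

Set x1 = False and propagate.
For the remaining variables, x2 = True, x3 = True, x4 = True, x5 = False, x6 = True, x7 = True, x8 = False, x9 = False works.
Every clause has at least one true literal under this assignment.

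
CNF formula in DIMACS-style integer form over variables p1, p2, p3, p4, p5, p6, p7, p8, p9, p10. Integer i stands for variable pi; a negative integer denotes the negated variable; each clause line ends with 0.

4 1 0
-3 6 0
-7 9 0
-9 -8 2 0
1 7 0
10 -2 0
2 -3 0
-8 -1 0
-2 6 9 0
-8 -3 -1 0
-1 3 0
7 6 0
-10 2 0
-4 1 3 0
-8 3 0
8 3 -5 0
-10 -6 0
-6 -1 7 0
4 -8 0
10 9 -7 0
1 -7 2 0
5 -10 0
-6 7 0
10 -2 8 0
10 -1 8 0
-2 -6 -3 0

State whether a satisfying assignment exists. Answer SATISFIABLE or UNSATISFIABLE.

p1 = True:
  propagation gives p8=False, p3=True, p6=True, p2=True; an empty clause results — contradiction.
p1 = False:
  propagation gives p4=True, p7=True, p9=True, p3=True; an empty clause results — contradiction.
Every branch closes, so no satisfying assignment exists.

UNSATISFIABLE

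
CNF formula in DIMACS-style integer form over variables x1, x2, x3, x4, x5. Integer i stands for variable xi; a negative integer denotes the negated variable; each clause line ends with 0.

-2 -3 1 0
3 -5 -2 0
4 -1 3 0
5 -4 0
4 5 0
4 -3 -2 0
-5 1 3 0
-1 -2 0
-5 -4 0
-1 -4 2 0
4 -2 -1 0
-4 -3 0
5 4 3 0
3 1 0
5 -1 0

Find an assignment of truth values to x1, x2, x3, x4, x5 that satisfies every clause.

x1=F, x2=F, x3=T, x4=F, x5=T

Set x1 = False and propagate.
  then x3 is forced to True.
  then x2 is forced to False.
  then x4 is forced to False.
  then x5 is forced to True.
Check each clause:
  1. (¬x3 ∨ x1 ∨ ¬x2) — ¬x2 is true.
  2. (¬x5 ∨ ¬x2 ∨ x3) — x3 is true.
  3. (¬x1 ∨ x3 ∨ x4) — x3 is true.
  4. (¬x4 ∨ x5) — ¬x4 is true.
  5. (x4 ∨ x5) — x5 is true.
  6. (¬x2 ∨ ¬x3 ∨ x4) — ¬x2 is true.
  7. (¬x5 ∨ x3 ∨ x1) — x3 is true.
  8. (¬x2 ∨ ¬x1) — ¬x1 is true.
  9. (¬x5 ∨ ¬x4) — ¬x4 is true.
  10. (¬x1 ∨ x2 ∨ ¬x4) — ¬x4 is true.
  11. (¬x1 ∨ ¬x2 ∨ x4) — ¬x1 is true.
  12. (¬x4 ∨ ¬x3) — ¬x4 is true.
  13. (x4 ∨ x3 ∨ x5) — x3 is true.
  14. (x1 ∨ x3) — x3 is true.
  15. (¬x1 ∨ x5) — x5 is true.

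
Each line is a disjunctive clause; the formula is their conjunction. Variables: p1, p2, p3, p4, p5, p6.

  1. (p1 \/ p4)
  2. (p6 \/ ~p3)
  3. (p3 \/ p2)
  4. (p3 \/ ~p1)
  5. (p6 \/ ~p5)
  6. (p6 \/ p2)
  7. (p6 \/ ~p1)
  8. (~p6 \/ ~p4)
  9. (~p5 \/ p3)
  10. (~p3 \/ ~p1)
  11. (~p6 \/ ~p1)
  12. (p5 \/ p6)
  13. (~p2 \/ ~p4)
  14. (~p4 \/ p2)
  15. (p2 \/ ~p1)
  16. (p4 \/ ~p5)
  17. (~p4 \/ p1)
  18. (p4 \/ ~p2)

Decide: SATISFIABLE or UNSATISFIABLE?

p1 = True:
  propagation gives p3=True; an empty clause results — contradiction.
p1 = False:
  propagation gives p4=True; an empty clause results — contradiction.
Every branch closes, so no satisfying assignment exists.

UNSATISFIABLE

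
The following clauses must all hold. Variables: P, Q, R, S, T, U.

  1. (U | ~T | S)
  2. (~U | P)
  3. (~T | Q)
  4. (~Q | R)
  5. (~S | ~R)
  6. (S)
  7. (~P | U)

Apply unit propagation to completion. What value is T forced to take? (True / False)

False

(S) stands alone — S = True.
(~R | ~S) with S = True leaves only ~R, so R = False.
(~Q | R) with R = False leaves only ~Q, so Q = False.
(Q | ~T) with Q = False leaves only ~T, so T = False.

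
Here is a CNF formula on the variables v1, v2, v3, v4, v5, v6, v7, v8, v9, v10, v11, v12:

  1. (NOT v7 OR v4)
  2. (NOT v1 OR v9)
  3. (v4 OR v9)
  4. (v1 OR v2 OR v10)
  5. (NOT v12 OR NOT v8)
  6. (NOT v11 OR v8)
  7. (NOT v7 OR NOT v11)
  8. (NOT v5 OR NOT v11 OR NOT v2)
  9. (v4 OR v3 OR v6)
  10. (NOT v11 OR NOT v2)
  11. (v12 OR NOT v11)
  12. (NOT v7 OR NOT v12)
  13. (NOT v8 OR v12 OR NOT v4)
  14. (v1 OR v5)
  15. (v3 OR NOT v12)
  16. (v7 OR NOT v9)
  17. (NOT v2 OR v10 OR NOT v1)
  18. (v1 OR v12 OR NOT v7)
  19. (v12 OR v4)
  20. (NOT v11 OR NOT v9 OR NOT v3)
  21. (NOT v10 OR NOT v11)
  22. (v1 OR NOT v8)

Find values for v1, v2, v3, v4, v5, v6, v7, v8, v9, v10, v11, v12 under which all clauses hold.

v11 occurs only negated in the remaining clauses — set v11 = False.
Branch on v1: take v1 = True.
  then v9 is forced to True.
  then v7 is forced to True.
  then v4 is forced to True.
  then v12 is forced to False.
  then v8 is forced to False.
For the remaining variables, v2 = False, v3 = True, v5 = False, v6 = False, v10 = True works.

v1 = T, v2 = F, v3 = T, v4 = T, v5 = F, v6 = F, v7 = T, v8 = F, v9 = T, v10 = T, v11 = F, v12 = F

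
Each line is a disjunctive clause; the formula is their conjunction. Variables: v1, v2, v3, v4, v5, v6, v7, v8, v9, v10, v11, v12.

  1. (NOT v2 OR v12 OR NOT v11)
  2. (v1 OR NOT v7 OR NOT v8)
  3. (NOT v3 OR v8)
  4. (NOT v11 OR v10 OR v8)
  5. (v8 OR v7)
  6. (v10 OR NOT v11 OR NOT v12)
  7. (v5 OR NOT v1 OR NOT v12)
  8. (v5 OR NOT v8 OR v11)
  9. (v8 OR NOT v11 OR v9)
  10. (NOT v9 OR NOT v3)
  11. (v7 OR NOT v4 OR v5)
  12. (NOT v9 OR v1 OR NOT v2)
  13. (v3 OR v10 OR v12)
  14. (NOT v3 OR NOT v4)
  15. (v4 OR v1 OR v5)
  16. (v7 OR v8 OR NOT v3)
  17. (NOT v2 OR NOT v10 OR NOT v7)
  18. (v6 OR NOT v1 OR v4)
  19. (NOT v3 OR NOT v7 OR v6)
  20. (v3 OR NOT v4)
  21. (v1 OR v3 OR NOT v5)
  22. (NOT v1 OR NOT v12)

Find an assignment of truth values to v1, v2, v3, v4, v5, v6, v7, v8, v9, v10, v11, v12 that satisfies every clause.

v1 = True  v2 = False  v3 = True  v4 = False  v5 = False  v6 = True  v7 = True  v8 = True  v9 = False  v10 = True  v11 = True  v12 = False

v2 occurs only negated in the remaining clauses — set v2 = False.
Pure literal: v6 appears only positively; assign v6 = True.
Branch on v1: take v1 = True.
  then v12 is forced to False.
Set v3 = True and propagate.
  then v8 is forced to True.
  then v9 is forced to False.
  then v4 is forced to False.
Branch on v5: take v5 = False.
  then v11 is forced to True.
v7, v10 are now unconstrained; take v7 = True, v10 = True.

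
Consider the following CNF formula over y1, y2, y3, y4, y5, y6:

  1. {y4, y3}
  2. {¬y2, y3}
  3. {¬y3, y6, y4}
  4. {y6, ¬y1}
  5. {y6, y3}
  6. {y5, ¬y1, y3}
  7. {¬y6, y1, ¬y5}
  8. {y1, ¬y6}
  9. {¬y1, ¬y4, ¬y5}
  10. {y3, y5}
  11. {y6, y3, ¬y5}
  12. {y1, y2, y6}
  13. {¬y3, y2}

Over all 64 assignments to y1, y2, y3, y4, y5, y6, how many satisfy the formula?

5

Satisfying assignments:
  y1=F y2=T y3=T y4=T y5=F y6=F
  y1=F y2=T y3=T y4=T y5=T y6=F
  y1=T y2=T y3=T y4=F y5=F y6=T
  y1=T y2=T y3=T y4=F y5=T y6=T
  y1=T y2=T y3=T y4=T y5=F y6=T
Count: 5.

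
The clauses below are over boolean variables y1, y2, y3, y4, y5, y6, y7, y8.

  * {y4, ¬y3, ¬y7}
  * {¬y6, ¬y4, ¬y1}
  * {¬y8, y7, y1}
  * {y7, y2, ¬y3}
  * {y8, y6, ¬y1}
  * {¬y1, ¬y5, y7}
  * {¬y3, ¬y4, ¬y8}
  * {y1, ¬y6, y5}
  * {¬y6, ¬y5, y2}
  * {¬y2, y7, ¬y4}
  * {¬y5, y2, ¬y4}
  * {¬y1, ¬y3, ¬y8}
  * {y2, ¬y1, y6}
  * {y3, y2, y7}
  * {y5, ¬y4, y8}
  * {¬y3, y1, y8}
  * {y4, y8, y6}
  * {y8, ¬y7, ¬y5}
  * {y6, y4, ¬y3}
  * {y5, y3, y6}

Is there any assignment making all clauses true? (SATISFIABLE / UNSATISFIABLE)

SATISFIABLE

Set y1 = False and propagate.
For the remaining variables, y2 = False, y3 = False, y4 = False, y5 = True, y6 = False, y7 = True, y8 = True works.
So y1=F, y2=F, y3=F, y4=F, y5=T, y6=F, y7=T, y8=T is a satisfying assignment.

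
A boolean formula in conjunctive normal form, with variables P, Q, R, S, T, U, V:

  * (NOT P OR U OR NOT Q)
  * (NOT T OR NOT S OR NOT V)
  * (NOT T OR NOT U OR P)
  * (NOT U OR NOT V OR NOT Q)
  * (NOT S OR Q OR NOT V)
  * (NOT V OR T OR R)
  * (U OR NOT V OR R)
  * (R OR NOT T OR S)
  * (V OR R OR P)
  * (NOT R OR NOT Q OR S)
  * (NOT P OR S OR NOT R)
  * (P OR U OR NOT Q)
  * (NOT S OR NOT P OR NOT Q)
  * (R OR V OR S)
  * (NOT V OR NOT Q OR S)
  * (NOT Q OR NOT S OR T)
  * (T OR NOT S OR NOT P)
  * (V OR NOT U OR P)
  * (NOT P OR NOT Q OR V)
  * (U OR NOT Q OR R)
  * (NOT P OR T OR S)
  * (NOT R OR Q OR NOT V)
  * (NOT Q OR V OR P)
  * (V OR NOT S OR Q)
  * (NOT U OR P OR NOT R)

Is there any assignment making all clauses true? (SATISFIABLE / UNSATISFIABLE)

SATISFIABLE

Try P = False.
Try Q = False.
For the remaining variables, R = True, S = False, T = True, U = False, V = False works.
So P=0, Q=0, R=1, S=0, T=1, U=0, V=0 is a satisfying assignment.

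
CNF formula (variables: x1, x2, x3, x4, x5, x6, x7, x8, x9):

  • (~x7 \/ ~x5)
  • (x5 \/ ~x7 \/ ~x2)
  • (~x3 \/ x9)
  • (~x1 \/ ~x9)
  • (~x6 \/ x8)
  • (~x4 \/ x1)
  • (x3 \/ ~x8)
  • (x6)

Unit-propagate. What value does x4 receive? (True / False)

False

Unit clause (x6) sets x6 = True.
(x8 \/ ~x6): since x6 = True, the clause reduces to (x8). x8 = True.
(~x8 \/ x3) with x8 = True leaves only x3, so x3 = True.
(x9 \/ ~x3): since x3 = True, the clause reduces to (x9). x9 = True.
From (~x9 \/ ~x1) and x9 = True: x1 = False.
From (~x4 \/ x1) and x1 = False: x4 = False.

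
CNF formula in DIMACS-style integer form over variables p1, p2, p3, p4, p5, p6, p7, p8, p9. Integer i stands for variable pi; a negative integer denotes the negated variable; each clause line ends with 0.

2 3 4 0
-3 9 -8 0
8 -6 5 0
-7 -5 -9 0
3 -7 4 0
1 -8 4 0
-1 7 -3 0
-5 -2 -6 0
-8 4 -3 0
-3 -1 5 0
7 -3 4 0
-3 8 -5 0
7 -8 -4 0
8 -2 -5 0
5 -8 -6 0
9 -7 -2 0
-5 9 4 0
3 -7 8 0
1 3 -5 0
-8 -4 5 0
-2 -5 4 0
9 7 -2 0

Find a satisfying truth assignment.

p1=True  p2=False  p3=False  p4=True  p5=True  p6=False  p7=True  p8=True  p9=False

Check each clause:
  1. {p2, p4, p3} — p4 is true.
  2. {¬p8, p9, ¬p3} — ¬p3 is true.
  3. {¬p6, p8, p5} — p8 is true.
  4. {¬p9, ¬p7, ¬p5} — ¬p9 is true.
  5. {p4, p3, ¬p7} — p4 is true.
  6. {p1, p4, ¬p8} — p1 is true.
  7. {¬p1, ¬p3, p7} — ¬p3 is true.
  8. {¬p6, ¬p5, ¬p2} — ¬p6 is true.
  9. {¬p3, p4, ¬p8} — p4 is true.
  10. {¬p3, p5, ¬p1} — ¬p3 is true.
  11. {p7, ¬p3, p4} — p4 is true.
  12. {¬p3, p8, ¬p5} — p8 is true.
  13. {¬p4, ¬p8, p7} — p7 is true.
  14. {¬p2, p8, ¬p5} — p8 is true.
  15. {p5, ¬p6, ¬p8} — ¬p6 is true.
  16. {¬p7, p9, ¬p2} — ¬p2 is true.
  17. {p9, p4, ¬p5} — p4 is true.
  18. {¬p7, p3, p8} — p8 is true.
  19. {p1, p3, ¬p5} — p1 is true.
  20. {p5, ¬p4, ¬p8} — p5 is true.
  21. {p4, ¬p5, ¬p2} — p4 is true.
  22. {¬p2, p7, p9} — ¬p2 is true.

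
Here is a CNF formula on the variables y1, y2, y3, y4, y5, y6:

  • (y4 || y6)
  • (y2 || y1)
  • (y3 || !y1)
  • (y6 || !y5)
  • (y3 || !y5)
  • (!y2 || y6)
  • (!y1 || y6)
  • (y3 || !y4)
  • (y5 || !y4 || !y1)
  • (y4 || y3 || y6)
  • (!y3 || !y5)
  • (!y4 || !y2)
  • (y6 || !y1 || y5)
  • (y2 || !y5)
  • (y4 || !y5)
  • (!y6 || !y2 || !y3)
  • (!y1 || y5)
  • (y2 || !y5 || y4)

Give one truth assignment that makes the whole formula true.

y1=False, y2=True, y3=False, y4=False, y5=False, y6=True

Check each clause:
  1. (y4 || y6) — y6 is true.
  2. (y2 || y1) — y2 is true.
  3. (y3 || !y1) — !y1 is true.
  4. (y6 || !y5) — !y5 is true.
  5. (!y5 || y3) — !y5 is true.
  6. (!y2 || y6) — y6 is true.
  7. (!y1 || y6) — y6 is true.
  8. (y3 || !y4) — !y4 is true.
  9. (!y1 || !y4 || y5) — !y4 is true.
  10. (y6 || y3 || y4) — y6 is true.
  11. (!y5 || !y3) — !y5 is true.
  12. (!y2 || !y4) — !y4 is true.
  13. (y5 || !y1 || y6) — y6 is true.
  14. (y2 || !y5) — y2 is true.
  15. (!y5 || y4) — !y5 is true.
  16. (!y2 || !y6 || !y3) — !y3 is true.
  17. (y5 || !y1) — !y1 is true.
  18. (y2 || !y5 || y4) — y2 is true.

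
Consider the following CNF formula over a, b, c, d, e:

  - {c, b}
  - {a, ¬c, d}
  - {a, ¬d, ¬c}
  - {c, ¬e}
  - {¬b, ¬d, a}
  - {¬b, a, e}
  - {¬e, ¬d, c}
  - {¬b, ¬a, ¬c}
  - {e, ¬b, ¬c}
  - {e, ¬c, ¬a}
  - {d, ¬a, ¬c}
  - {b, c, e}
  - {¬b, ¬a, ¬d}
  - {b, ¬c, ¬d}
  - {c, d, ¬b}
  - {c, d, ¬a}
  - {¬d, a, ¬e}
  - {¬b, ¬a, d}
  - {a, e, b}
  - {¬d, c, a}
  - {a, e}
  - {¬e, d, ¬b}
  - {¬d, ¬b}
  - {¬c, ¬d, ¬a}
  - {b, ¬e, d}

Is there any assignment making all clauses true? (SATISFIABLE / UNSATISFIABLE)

d = True:
  propagation gives b=False, c=True; an empty clause results — contradiction.
d = False:
  b = True:
    propagation gives c=True, a=True; an empty clause results — contradiction.
  b = False:
    propagation gives c=True, a=True; an empty clause results — contradiction.
Every branch closes, so no satisfying assignment exists.

UNSATISFIABLE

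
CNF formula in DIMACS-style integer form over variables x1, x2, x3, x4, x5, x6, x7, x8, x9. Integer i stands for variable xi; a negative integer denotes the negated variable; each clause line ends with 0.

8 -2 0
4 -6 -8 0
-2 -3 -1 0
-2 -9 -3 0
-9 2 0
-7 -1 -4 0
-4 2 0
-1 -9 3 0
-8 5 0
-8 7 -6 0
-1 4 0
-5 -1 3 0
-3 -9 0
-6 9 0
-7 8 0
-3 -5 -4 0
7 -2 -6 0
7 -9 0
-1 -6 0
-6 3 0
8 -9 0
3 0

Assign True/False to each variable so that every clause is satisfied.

The clause (x3) is unit: x3 must be True.
The clause (!x9) is unit: x9 must be False.
(!x6) is a unit clause, so x6 = False.
Pure literal: x1 appears only negated; assign x1 = False.
x7 occurs only negated in the remaining clauses — set x7 = False.
Try x2 = False.
  then x4 is forced to False.
For the remaining variables, x5 = False, x8 = False works.

x1=F, x2=F, x3=T, x4=F, x5=F, x6=F, x7=F, x8=F, x9=F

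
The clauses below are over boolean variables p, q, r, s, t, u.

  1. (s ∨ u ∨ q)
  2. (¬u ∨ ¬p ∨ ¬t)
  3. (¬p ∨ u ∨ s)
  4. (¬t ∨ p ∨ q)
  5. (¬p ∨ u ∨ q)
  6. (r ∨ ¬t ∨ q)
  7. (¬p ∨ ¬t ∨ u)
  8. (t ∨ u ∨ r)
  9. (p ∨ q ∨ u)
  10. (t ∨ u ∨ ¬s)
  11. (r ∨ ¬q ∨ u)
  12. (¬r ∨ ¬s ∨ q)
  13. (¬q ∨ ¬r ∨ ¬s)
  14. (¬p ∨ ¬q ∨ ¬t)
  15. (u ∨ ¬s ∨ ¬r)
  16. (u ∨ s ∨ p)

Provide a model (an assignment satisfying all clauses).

p=0  q=1  r=1  s=0  t=0  u=1

Branch on p: take p = False.
Try q = True.
For the remaining variables, r = True, s = False, t = False, u = True works.
Every clause has at least one true literal under this assignment.
Check each clause:
  1. (q ∨ s ∨ u) — q is true.
  2. (¬p ∨ ¬u ∨ ¬t) — ¬t is true.
  3. (s ∨ u ∨ ¬p) — ¬p is true.
  4. (¬t ∨ q ∨ p) — q is true.
  5. (u ∨ q ∨ ¬p) — q is true.
  6. (¬t ∨ r ∨ q) — q is true.
  7. (¬t ∨ u ∨ ¬p) — ¬t is true.
  8. (u ∨ t ∨ r) — r is true.
  9. (p ∨ u ∨ q) — q is true.
  10. (u ∨ t ∨ ¬s) — ¬s is true.
  11. (u ∨ r ∨ ¬q) — r is true.
  12. (q ∨ ¬s ∨ ¬r) — q is true.
  13. (¬r ∨ ¬s ∨ ¬q) — ¬s is true.
  14. (¬q ∨ ¬t ∨ ¬p) — ¬t is true.
  15. (¬r ∨ u ∨ ¬s) — ¬s is true.
  16. (p ∨ u ∨ s) — u is true.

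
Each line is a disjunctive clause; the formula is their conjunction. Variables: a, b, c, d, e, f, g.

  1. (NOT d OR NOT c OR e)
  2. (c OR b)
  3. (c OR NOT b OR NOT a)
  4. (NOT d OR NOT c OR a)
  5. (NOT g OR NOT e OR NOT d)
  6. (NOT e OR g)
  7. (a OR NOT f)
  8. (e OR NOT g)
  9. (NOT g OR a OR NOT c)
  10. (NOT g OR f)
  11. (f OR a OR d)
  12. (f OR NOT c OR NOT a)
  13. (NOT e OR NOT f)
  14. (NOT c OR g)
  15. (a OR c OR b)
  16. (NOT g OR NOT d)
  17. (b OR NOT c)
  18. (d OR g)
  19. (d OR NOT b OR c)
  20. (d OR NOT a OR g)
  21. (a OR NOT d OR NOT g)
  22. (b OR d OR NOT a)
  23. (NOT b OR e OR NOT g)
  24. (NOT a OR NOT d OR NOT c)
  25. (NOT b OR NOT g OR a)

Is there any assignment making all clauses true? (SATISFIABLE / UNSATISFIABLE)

SATISFIABLE

Set a = False and propagate.
  then f is forced to False.
  then g is forced to False.
  then e is forced to False.
  then d is forced to True.
  then c is forced to False.
  then b is forced to True.
Every clause has at least one true literal under this assignment.
So a=F, b=T, c=F, d=T, e=F, f=F, g=F is a satisfying assignment.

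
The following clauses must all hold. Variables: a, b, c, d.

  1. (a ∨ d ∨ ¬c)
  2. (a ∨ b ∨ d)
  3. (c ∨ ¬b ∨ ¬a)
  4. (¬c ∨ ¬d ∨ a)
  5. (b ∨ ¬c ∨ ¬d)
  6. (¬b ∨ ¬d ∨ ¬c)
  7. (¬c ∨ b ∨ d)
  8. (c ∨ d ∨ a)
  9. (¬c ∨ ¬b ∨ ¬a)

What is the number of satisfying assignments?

Satisfying assignments:
  a=0 b=0 c=0 d=1
  a=0 b=1 c=0 d=1
  a=1 b=0 c=0 d=0
  a=1 b=0 c=0 d=1
Count: 4.

4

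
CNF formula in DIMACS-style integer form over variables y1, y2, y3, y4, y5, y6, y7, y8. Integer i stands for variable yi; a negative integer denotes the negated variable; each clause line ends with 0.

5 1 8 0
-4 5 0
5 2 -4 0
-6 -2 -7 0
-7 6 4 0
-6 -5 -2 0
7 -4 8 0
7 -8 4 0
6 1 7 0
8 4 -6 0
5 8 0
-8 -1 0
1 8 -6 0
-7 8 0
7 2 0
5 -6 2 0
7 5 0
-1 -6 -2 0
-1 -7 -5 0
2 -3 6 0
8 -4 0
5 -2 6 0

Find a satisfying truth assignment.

y3 occurs only negated in the remaining clauses — set y3 = False.
Set y1 = False and propagate.
Try y2 = True.
Try y4 = True.
  then y5 is forced to True.
  then y6 is forced to False.
  then y7 is forced to True.
  then y8 is forced to True.
Every clause has at least one true literal under this assignment.

y1=0, y2=1, y3=0, y4=1, y5=1, y6=0, y7=1, y8=1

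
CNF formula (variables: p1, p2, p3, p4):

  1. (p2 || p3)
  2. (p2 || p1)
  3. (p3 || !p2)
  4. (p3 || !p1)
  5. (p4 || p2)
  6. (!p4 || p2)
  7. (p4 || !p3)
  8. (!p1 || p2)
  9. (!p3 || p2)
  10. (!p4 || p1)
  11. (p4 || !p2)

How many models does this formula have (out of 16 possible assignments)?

The models are:
  p1=1 p2=1 p3=1 p4=1
Count: 1.

1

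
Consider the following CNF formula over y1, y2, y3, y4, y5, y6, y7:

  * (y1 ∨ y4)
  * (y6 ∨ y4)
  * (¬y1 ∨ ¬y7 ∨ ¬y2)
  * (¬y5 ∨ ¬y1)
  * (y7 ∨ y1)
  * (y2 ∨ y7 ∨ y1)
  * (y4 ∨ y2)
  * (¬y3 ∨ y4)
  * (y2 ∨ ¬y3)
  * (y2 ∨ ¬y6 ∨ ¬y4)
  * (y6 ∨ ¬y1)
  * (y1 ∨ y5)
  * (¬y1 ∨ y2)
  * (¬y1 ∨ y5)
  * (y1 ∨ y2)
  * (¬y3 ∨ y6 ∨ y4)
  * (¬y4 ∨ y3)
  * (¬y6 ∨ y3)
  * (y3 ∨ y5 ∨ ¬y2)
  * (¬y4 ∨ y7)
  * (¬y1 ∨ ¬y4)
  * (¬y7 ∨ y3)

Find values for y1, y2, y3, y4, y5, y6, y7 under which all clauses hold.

Try y1 = False.
  then y4 is forced to True.
  then y7 is forced to True.
  then y5 is forced to True.
  then y2 is forced to True.
  then y3 is forced to True.
y6 is now unconstrained; take y6 = False.
Every clause has at least one true literal under this assignment.

y1=F, y2=T, y3=T, y4=T, y5=T, y6=F, y7=T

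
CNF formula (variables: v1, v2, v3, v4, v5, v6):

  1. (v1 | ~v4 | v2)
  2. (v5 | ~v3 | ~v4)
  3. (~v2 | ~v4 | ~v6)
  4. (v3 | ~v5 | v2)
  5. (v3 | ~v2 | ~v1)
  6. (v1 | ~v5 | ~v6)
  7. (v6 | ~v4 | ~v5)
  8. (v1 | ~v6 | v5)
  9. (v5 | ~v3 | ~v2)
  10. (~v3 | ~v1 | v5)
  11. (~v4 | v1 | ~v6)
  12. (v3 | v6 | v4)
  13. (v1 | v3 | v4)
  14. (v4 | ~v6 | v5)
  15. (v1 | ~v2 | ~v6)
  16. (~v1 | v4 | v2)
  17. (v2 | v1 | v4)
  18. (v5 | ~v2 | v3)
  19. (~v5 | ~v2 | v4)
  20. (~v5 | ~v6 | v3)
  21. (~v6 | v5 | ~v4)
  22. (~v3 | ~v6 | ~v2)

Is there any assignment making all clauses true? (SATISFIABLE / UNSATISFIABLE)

SATISFIABLE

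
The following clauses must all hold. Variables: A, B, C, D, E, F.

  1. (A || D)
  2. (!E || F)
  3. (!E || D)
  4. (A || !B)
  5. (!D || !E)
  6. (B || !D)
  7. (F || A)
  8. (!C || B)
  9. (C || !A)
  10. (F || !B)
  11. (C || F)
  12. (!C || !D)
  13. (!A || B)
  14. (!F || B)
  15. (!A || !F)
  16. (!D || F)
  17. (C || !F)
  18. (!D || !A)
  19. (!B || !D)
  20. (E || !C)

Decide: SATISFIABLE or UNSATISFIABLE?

D = True:
  propagation gives E=False, B=True; an empty clause results — contradiction.
D = False:
  propagation gives A=True, E=False, C=True; an empty clause results — contradiction.
Every branch closes, so no satisfying assignment exists.

UNSATISFIABLE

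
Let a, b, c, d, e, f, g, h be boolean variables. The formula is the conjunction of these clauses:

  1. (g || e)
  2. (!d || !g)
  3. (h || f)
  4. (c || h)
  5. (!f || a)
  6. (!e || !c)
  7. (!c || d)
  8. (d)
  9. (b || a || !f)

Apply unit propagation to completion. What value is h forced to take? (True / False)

True

(d) is a unit clause: d = True.
From (!d || !g) and d = True: g = False.
(g || e): since g = False, the clause reduces to (e). e = True.
From (!c || !e) and e = True: c = False.
(c || h): since c = False, the clause reduces to (h). h = True.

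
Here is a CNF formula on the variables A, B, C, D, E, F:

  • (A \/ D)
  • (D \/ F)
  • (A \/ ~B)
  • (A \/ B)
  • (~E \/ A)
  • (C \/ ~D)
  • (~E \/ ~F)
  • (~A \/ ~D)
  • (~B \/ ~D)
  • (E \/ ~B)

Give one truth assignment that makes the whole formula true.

Set A = True and propagate.
  then D is forced to False.
  then F is forced to True.
  then E is forced to False.
  then B is forced to False.
C is now unconstrained; take C = False.
Every clause has at least one true literal under this assignment.

A=T, B=F, C=F, D=F, E=F, F=T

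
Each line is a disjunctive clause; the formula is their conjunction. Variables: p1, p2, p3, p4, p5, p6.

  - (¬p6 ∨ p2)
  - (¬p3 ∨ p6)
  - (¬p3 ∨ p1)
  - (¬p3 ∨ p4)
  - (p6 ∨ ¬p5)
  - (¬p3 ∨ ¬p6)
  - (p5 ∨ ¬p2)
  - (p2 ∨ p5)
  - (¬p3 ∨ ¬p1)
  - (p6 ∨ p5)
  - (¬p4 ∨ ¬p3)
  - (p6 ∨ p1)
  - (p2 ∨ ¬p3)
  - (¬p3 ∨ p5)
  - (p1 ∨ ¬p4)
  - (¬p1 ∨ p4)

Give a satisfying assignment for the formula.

p1=0, p2=1, p3=0, p4=0, p5=1, p6=1

p3 occurs only negated in the remaining clauses — set p3 = False.
Set p1 = False and propagate.
  then p6 is forced to True.
  then p2 is forced to True.
  then p5 is forced to True.
  then p4 is forced to False.
Check each clause:
  1. (¬p6 ∨ p2) — p2 is true.
  2. (p6 ∨ ¬p3) — ¬p3 is true.
  3. (p1 ∨ ¬p3) — ¬p3 is true.
  4. (¬p3 ∨ p4) — ¬p3 is true.
  5. (¬p5 ∨ p6) — p6 is true.
  6. (¬p3 ∨ ¬p6) — ¬p3 is true.
  7. (¬p2 ∨ p5) — p5 is true.
  8. (p2 ∨ p5) — p2 is true.
  9. (¬p3 ∨ ¬p1) — ¬p3 is true.
  10. (p5 ∨ p6) — p5 is true.
  11. (¬p3 ∨ ¬p4) — ¬p4 is true.
  12. (p1 ∨ p6) — p6 is true.
  13. (p2 ∨ ¬p3) — p2 is true.
  14. (p5 ∨ ¬p3) — ¬p3 is true.
  15. (¬p4 ∨ p1) — ¬p4 is true.
  16. (¬p1 ∨ p4) — ¬p1 is true.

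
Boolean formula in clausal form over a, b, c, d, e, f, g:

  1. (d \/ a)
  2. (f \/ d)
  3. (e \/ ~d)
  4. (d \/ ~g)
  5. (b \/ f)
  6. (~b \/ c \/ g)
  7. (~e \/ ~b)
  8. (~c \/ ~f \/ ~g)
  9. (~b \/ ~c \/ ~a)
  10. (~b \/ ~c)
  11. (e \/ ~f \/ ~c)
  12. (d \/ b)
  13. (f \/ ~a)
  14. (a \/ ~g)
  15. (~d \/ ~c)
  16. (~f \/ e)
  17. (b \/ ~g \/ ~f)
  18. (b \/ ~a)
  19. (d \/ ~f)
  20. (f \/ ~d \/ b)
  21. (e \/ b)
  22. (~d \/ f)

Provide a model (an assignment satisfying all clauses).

Branch on a: take a = False.
  then d is forced to True.
  then e is forced to True.
  then b is forced to False.
  then f is forced to True.
  then g is forced to False.
  then c is forced to False.
Every clause has at least one true literal under this assignment.

a = False, b = False, c = False, d = True, e = True, f = True, g = False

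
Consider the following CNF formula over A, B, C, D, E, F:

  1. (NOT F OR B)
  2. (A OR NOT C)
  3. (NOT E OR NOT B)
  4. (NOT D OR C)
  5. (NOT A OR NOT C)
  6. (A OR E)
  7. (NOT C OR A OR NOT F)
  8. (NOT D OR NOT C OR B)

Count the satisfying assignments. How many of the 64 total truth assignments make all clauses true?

The models are:
  A=F B=F C=F D=F E=T F=F
  A=T B=F C=F D=F E=F F=F
  A=T B=F C=F D=F E=T F=F
  A=T B=T C=F D=F E=F F=F
  A=T B=T C=F D=F E=F F=T
That's 5 in total.

5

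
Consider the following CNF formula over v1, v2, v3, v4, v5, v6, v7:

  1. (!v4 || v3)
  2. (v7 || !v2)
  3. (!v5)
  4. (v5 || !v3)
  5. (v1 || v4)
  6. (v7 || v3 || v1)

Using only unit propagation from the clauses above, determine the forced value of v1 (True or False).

True

(!v5) stands alone — v5 = False.
(!v3 || v5) with v5 = False leaves only !v3, so v3 = False.
From (v3 || !v4) and v3 = False: v4 = False.
(v4 || v1) with v4 = False leaves only v1, so v1 = True.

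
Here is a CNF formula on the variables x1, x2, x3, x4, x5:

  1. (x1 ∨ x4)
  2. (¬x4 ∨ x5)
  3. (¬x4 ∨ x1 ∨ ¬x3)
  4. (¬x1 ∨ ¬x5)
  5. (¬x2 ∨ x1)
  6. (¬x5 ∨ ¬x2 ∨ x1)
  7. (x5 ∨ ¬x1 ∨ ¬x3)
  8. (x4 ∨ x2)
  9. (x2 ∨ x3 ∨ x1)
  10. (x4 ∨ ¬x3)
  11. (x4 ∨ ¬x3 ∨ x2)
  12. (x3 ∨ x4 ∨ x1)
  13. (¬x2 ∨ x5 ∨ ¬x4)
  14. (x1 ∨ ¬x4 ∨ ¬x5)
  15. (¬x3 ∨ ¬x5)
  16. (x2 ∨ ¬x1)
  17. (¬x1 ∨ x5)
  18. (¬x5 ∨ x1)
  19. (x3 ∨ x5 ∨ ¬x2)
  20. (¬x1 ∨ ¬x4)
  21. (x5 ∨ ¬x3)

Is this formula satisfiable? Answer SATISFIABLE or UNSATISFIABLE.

x1 = True:
  propagation gives x5=False; an empty clause results — contradiction.
x1 = False:
  propagation gives x4=True, x5=True; an empty clause results — contradiction.
Every branch closes, so no satisfying assignment exists.

UNSATISFIABLE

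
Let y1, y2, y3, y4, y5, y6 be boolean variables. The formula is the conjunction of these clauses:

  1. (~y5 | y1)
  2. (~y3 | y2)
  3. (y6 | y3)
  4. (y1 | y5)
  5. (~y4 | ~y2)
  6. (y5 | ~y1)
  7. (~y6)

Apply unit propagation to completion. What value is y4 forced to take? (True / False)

Unit clause (~y6) sets y6 = False.
In (y6 | y3), y6 is now false; y3 must hold, so y3 = True.
From (~y3 | y2) and y3 = True: y2 = True.
From (~y2 | ~y4) and y2 = True: y4 = False.

False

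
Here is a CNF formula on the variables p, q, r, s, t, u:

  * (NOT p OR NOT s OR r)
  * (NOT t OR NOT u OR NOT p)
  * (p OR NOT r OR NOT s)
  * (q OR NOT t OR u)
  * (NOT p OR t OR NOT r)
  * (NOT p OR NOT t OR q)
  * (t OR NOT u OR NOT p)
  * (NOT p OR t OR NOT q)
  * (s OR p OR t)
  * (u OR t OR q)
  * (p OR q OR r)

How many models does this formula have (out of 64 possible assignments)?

Case analysis on p and t:
  p=T, t=T: remaining (q,r,s,u) ∈ {(T,F,F,F); (T,T,F,F); (T,T,T,F)} — 3.
  p=T, t=F: a clause becomes empty — 0.
  p=F, t=T: 7 of the 16 assignments to (q,r,s,u) work.
  p=F, t=F: remaining (q,r,s,u) ∈ {(T,F,T,F); (T,F,T,T)} — 2.
Total: 3 + 0 + 7 + 2 = 12.

12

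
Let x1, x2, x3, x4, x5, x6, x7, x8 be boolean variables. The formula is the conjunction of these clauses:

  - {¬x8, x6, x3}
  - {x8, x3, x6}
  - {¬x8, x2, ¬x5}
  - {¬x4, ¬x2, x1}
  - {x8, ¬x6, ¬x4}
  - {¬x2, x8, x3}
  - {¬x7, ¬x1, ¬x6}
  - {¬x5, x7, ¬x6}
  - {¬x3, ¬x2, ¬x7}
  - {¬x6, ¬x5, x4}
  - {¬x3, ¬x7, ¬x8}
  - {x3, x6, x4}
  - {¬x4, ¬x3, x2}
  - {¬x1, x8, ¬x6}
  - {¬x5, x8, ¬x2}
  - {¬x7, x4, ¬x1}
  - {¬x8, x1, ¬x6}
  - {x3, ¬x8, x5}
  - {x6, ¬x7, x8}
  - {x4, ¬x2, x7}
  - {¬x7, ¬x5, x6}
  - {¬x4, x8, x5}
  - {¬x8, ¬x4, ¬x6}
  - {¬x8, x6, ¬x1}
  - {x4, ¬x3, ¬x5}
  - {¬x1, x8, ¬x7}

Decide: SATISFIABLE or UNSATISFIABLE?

Branch on x1: take x1 = False.
For the remaining variables, x2 = False, x3 = True, x4 = False, x5 = False, x6 = False, x7 = False, x8 = True works.
Every clause has at least one true literal under this assignment.
So x1=F, x2=F, x3=T, x4=F, x5=F, x6=F, x7=F, x8=T is a satisfying assignment.

SATISFIABLE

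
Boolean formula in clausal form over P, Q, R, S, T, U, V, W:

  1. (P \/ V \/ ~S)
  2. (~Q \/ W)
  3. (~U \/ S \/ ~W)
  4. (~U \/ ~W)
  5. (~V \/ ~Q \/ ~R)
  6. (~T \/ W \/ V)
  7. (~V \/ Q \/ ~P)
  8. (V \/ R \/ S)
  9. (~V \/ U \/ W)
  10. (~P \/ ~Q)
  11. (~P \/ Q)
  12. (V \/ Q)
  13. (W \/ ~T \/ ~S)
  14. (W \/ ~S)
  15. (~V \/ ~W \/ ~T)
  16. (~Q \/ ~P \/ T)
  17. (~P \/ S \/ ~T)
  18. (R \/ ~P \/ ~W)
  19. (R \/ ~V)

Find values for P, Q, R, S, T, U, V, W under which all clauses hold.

P = F  Q = T  R = T  S = F  T = F  U = F  V = F  W = T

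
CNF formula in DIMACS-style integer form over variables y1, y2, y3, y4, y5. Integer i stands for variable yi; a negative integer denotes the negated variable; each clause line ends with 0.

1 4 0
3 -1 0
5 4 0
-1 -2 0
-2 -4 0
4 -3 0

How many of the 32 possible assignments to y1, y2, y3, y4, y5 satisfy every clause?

The models are:
  y1=F y2=F y3=F y4=T y5=F
  y1=F y2=F y3=F y4=T y5=T
  y1=F y2=F y3=T y4=T y5=F
  y1=F y2=F y3=T y4=T y5=T
  y1=T y2=F y3=T y4=T y5=F
  y1=T y2=F y3=T y4=T y5=T
Count: 6.

6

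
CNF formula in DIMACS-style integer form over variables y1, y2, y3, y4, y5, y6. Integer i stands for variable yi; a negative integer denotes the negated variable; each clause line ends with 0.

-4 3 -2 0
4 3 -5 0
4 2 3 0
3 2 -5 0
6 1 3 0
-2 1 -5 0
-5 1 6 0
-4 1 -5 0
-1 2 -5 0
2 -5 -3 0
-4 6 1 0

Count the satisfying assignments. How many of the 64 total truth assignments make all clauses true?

24

Split on y5, then y1.
  y5=1, y1=1: remaining (y2,y3,y4,y6) ∈ {(1,1,0,0); (1,1,0,1); (1,1,1,0); (1,1,1,1)} — 4.
  y5=1, y1=0: a clause becomes empty — 0.
  y5=0, y1=1: y6 free; 6 ways for (y2,y3,y4) × 2^1 = 12.
  y5=0, y1=0: 8 of the 16 assignments to (y2,y3,y4,y6) work.
Total: 4 + 0 + 12 + 8 = 24.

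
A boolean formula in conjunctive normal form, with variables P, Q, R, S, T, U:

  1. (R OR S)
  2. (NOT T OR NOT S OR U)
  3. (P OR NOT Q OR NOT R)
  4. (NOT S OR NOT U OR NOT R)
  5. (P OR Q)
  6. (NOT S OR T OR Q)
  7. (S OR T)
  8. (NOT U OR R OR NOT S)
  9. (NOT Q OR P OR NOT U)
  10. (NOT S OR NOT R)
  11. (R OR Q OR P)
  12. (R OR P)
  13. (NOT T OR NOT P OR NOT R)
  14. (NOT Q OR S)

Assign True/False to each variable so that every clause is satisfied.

P = True, Q = True, R = False, S = True, T = False, U = False

Check each clause:
  1. (R OR S) — S is true.
  2. (U OR NOT S OR NOT T) — NOT T is true.
  3. (NOT Q OR NOT R OR P) — P is true.
  4. (NOT S OR NOT U OR NOT R) — NOT U is true.
  5. (P OR Q) — P is true.
  6. (Q OR NOT S OR T) — Q is true.
  7. (S OR T) — S is true.
  8. (NOT S OR R OR NOT U) — NOT U is true.
  9. (NOT U OR P OR NOT Q) — P is true.
  10. (NOT R OR NOT S) — NOT R is true.
  11. (R OR P OR Q) — P is true.
  12. (P OR R) — P is true.
  13. (NOT R OR NOT T OR NOT P) — NOT T is true.
  14. (S OR NOT Q) — S is true.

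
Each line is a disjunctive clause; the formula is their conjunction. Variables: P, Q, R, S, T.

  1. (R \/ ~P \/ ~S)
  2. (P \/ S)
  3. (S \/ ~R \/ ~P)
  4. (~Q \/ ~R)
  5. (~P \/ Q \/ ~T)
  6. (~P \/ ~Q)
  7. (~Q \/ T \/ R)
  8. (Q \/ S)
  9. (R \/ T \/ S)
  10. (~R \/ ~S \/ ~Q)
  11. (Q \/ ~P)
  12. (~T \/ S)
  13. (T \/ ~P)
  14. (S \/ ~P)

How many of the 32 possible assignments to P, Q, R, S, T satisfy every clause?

The models are:
  P=0 Q=0 R=0 S=1 T=0
  P=0 Q=0 R=0 S=1 T=1
  P=0 Q=0 R=1 S=1 T=0
  P=0 Q=0 R=1 S=1 T=1
  P=0 Q=1 R=0 S=1 T=1
That's 5 in total.

5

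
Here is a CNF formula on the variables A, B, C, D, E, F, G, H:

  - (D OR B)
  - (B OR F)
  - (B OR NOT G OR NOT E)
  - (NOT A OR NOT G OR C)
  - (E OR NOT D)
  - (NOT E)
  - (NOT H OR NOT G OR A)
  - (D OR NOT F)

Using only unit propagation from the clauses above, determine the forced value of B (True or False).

True

(NOT E) is a unit clause: E = False.
(E OR NOT D) with E = False leaves only NOT D, so D = False.
In (D OR B), D is now false; B must hold, so B = True.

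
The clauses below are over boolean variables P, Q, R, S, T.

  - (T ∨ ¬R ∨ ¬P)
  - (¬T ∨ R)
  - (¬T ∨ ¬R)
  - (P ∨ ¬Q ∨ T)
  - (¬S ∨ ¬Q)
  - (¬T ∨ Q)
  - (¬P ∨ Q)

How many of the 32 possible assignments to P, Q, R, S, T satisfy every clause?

Satisfying assignments:
  P=0 Q=0 R=0 S=0 T=0
  P=0 Q=0 R=0 S=1 T=0
  P=0 Q=0 R=1 S=0 T=0
  P=0 Q=0 R=1 S=1 T=0
  P=1 Q=1 R=0 S=0 T=0
That's 5 in total.

5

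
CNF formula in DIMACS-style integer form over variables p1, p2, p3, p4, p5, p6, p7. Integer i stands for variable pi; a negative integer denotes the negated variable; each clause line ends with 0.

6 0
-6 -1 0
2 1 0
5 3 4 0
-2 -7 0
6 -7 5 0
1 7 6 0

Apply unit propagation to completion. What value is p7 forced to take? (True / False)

False

(p6) is a unit clause: p6 = True.
In (~p6 | ~p1), ~p6 is now false; ~p1 must hold, so p1 = False.
(p2 | p1): since p1 = False, the clause reduces to (p2). p2 = True.
In (~p7 | ~p2), ~p2 is now false; ~p7 must hold, so p7 = False.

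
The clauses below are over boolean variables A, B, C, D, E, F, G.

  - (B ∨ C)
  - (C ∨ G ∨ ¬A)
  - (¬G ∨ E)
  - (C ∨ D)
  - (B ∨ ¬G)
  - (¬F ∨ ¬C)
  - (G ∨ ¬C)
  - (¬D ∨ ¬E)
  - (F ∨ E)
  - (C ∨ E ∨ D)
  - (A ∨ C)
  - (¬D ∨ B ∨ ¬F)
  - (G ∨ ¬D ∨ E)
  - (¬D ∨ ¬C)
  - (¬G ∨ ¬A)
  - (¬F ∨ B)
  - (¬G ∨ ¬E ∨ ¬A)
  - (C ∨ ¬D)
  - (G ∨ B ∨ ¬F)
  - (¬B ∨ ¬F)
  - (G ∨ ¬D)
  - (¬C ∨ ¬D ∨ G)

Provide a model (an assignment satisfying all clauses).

Branch on A: take A = False.
  then C is forced to True.
  then F is forced to False.
  then G is forced to True.
  then E is forced to True.
  then B is forced to True.
  then D is forced to False.
Every clause has at least one true literal under this assignment.

A=F  B=T  C=T  D=F  E=T  F=F  G=T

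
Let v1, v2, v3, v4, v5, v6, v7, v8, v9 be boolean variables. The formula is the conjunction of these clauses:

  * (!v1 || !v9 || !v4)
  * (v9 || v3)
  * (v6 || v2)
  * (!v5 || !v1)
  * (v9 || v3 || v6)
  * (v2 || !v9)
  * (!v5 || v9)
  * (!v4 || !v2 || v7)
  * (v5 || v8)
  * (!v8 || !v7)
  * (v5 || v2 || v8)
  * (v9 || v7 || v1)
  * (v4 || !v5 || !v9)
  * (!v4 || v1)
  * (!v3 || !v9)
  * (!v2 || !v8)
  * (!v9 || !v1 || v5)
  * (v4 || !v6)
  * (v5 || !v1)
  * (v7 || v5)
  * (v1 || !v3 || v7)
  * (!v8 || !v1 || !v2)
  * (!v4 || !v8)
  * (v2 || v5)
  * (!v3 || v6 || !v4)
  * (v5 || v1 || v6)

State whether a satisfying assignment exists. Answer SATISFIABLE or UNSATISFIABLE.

UNSATISFIABLE

v5 = True:
  propagation gives v1=False, v9=True, v2=True, v4=True; an empty clause results — contradiction.
v5 = False:
  propagation gives v8=True, v7=False; an empty clause results — contradiction.
Every branch closes, so no satisfying assignment exists.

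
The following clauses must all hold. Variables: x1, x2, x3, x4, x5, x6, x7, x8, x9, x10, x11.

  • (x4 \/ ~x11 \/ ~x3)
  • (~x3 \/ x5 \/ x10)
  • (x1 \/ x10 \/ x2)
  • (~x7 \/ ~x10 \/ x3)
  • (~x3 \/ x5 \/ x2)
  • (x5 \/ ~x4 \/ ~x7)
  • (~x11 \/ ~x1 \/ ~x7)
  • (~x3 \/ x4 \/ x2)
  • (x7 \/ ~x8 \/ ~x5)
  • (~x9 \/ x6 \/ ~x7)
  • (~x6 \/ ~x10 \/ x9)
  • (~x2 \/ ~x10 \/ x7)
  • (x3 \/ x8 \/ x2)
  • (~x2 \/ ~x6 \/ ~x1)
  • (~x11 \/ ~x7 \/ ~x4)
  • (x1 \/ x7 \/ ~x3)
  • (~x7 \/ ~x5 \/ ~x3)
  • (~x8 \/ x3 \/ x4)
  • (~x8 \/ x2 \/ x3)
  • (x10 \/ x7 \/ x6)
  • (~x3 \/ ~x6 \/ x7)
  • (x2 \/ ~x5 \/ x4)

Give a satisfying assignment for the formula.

x11 occurs only negated in the remaining clauses — set x11 = False.
Set x1 = False and propagate.
Branch on x2: take x2 = True.
Try x3 = True.
  then x7 is forced to True.
  then x5 is forced to False.
  then x10 is forced to True.
  then x4 is forced to False.
For the remaining variables, x6 = False, x8 = False, x9 = False works.
Every clause has at least one true literal under this assignment.

x1 = False  x2 = True  x3 = True  x4 = False  x5 = False  x6 = False  x7 = True  x8 = False  x9 = False  x10 = True  x11 = False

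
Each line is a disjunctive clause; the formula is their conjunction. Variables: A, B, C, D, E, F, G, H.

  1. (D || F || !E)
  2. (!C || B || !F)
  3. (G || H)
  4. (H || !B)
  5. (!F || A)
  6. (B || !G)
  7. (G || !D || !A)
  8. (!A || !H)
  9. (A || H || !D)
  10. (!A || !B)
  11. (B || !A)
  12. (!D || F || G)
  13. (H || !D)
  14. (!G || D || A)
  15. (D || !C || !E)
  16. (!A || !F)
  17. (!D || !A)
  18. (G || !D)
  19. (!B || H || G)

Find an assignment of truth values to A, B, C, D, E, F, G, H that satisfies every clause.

A=False, B=True, C=False, D=True, E=True, F=False, G=True, H=True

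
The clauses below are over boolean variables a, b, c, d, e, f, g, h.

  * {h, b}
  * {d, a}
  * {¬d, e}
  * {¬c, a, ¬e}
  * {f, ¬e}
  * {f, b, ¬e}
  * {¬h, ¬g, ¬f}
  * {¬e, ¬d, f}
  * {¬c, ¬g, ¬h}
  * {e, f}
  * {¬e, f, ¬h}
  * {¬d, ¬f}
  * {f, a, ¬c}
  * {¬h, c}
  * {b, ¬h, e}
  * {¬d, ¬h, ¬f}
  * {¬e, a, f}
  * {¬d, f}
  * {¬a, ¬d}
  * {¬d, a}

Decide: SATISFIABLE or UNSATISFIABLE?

Pure literal: b appears only positively; assign b = True.
g occurs only negated in the remaining clauses — set g = False.
Set a = True and propagate.
  then d is forced to False.
Try c = True.
For the remaining variables, e = False, f = True, h = False works.
Every clause has at least one true literal under this assignment.
So a=1, b=1, c=1, d=0, e=0, f=1, g=0, h=0 is a satisfying assignment.

SATISFIABLE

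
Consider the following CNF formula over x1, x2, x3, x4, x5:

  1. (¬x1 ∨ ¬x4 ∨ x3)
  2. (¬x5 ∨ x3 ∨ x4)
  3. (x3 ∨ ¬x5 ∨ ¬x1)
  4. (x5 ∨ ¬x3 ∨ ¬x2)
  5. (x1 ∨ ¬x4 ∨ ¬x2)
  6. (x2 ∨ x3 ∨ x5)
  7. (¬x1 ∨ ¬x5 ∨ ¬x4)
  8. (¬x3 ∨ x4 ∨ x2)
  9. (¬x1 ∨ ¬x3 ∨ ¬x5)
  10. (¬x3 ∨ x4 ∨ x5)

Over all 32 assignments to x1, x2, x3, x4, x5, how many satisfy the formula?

7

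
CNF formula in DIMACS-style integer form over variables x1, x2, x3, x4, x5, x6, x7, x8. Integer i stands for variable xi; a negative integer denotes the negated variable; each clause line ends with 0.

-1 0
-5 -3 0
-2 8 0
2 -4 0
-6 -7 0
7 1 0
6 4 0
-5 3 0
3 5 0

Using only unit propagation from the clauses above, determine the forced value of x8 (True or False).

(¬x1) stands alone — x1 = False.
(x1 ∨ x7): since x1 = False, the clause reduces to (x7). x7 = True.
From (¬x6 ∨ ¬x7) and x7 = True: x6 = False.
In (x6 ∨ x4), x6 is now false; x4 must hold, so x4 = True.
(x2 ∨ ¬x4): since x4 = True, the clause reduces to (x2). x2 = True.
(x8 ∨ ¬x2): since x2 = True, the clause reduces to (x8). x8 = True.

True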